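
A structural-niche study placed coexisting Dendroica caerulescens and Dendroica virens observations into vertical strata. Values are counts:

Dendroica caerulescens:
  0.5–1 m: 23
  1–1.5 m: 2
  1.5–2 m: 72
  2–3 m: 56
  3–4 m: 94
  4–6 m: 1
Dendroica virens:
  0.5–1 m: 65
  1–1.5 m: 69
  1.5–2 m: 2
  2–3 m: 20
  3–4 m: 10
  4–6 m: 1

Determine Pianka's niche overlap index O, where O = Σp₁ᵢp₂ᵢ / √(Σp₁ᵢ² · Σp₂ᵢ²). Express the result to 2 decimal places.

Proportions for Dendroica caerulescens (n=248): 23/248=0.0927, 2/248=0.0081, 72/248=0.2903, 56/248=0.2258, 94/248=0.3790, 1/248=0.0040
Proportions for Dendroica virens (n=167): 65/167=0.3892, 69/167=0.4132, 2/167=0.0120, 20/167=0.1198, 10/167=0.0599, 1/167=0.0060
Σ p₁ᵢp₂ᵢ = 0.036079 + 0.003347 + 0.003484 + 0.027051 + 0.022702 + 0.000024 = 0.092687
Σp_1ᵢ² = 0.0927² + 0.0081² + 0.2903² + 0.2258² + 0.3790² + 0.0040² = 0.008593 + 0.000066 + 0.084274 + 0.050986 + 0.143641 + 0.000016 = 0.287576
Σp_2ᵢ² = 0.3892² + 0.4132² + 0.0120² + 0.1198² + 0.0599² + 0.0060² = 0.151477 + 0.170734 + 0.000144 + 0.014352 + 0.003588 + 0.000036 = 0.340331
O = 0.092687 / √(0.287576 × 0.340331) = 0.092687 / 0.3128435 = 0.2963

0.30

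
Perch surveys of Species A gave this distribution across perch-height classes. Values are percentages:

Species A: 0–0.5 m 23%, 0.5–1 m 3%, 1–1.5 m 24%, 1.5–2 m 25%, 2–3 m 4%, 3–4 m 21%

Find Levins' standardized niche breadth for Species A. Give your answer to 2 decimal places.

Convert percentages to proportions (divide by 100).
Σpᵢ² = 0.23² + 0.03² + 0.24² + 0.25² + 0.04² + 0.21² = 0.0529 + 0.0009 + 0.0576 + 0.0625 + 0.0016 + 0.0441 = 0.2196
B = 1 / 0.2196 = 4.5537
Bₛ = (B − 1)/(n − 1) = (4.5537 − 1)/(6 − 1) = 3.5537/5 = 0.7107

0.71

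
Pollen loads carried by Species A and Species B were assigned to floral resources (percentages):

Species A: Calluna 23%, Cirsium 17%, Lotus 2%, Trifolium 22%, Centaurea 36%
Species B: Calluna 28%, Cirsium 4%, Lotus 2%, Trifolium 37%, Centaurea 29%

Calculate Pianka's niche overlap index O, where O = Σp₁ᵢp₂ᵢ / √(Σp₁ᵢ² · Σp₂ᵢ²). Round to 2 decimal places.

0.92

Convert percentages to proportions (divide by 100).
Σ p₁ᵢp₂ᵢ = 0.0644 + 0.0068 + 0.0004 + 0.0814 + 0.1044 = 0.2574
Σp_1ᵢ² = 0.23² + 0.17² + 0.02² + 0.22² + 0.36² = 0.0529 + 0.0289 + 0.0004 + 0.0484 + 0.1296 = 0.2602
Σp_2ᵢ² = 0.28² + 0.04² + 0.02² + 0.37² + 0.29² = 0.0784 + 0.0016 + 0.0004 + 0.1369 + 0.0841 = 0.3014
O = 0.2574 / √(0.2602 × 0.3014) = 0.2574 / 0.28004 = 0.9192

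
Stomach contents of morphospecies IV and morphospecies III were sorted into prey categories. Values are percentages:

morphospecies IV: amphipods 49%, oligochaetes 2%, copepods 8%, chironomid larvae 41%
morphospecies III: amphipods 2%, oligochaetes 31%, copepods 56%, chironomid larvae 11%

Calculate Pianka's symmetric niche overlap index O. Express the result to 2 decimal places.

Convert percentages to proportions (divide by 100).
Σ p₁ᵢp₂ᵢ = 0.0098 + 0.0062 + 0.0448 + 0.0451 = 0.1059
Σp_1ᵢ² = 0.49² + 0.02² + 0.08² + 0.41² = 0.2401 + 0.0004 + 0.0064 + 0.1681 = 0.4150
Σp_2ᵢ² = 0.02² + 0.31² + 0.56² + 0.11² = 0.0004 + 0.0961 + 0.3136 + 0.0121 = 0.4222
O = 0.1059 / √(0.4150 × 0.4222) = 0.1059 / 0.41858 = 0.2530

0.25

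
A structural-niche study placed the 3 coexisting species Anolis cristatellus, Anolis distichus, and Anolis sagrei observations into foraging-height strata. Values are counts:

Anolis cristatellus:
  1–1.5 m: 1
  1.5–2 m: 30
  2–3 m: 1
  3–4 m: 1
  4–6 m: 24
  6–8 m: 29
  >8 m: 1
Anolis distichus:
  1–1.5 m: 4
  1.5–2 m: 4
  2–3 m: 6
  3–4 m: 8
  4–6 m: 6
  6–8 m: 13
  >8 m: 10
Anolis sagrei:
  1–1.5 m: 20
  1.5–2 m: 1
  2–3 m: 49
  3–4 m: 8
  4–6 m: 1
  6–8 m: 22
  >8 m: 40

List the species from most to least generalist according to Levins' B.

Proportions for Anolis cristatellus (n=87): 1/87=0.0115, 30/87=0.3448, 1/87=0.0115, 1/87=0.0115, 24/87=0.2759, 29/87=0.3333, 1/87=0.0115
Proportions for Anolis distichus (n=51): 4/51=0.0784, 4/51=0.0784, 6/51=0.1176, 8/51=0.1569, 6/51=0.1176, 13/51=0.2549, 10/51=0.1961
Proportions for Anolis sagrei (n=141): 20/141=0.1418, 1/141=0.0071, 49/141=0.3475, 8/141=0.0567, 1/141=0.0071, 22/141=0.1560, 40/141=0.2837
Σp_crisᵢ² = 0.0115² + 0.3448² + 0.0115² + 0.0115² + 0.2759² + 0.3333² + 0.0115² = 0.000132 + 0.118887 + 0.000132 + 0.000132 + 0.076121 + 0.111089 + 0.000132 = 0.306625
B_cris = 1 / 0.306625 = 3.2613
Σp_distᵢ² = 0.0784² + 0.0784² + 0.1176² + 0.1569² + 0.1176² + 0.2549² + 0.1961² = 0.006147 + 0.006147 + 0.013830 + 0.024618 + 0.013830 + 0.064974 + 0.038455 = 0.168001
B_dist = 1 / 0.168001 = 5.9523
Σp_sagrᵢ² = 0.1418² + 0.0071² + 0.3475² + 0.0567² + 0.0071² + 0.1560² + 0.2837² = 0.020107 + 0.000050 + 0.120756 + 0.003215 + 0.000050 + 0.024336 + 0.080486 = 0.249000
B_sagr = 1 / 0.249000 = 4.0161
Ranking by B (broadest → narrowest): Anolis distichus (5.95) > Anolis sagrei (4.02) > Anolis cristatellus (3.26)

Anolis distichus > Anolis sagrei > Anolis cristatellus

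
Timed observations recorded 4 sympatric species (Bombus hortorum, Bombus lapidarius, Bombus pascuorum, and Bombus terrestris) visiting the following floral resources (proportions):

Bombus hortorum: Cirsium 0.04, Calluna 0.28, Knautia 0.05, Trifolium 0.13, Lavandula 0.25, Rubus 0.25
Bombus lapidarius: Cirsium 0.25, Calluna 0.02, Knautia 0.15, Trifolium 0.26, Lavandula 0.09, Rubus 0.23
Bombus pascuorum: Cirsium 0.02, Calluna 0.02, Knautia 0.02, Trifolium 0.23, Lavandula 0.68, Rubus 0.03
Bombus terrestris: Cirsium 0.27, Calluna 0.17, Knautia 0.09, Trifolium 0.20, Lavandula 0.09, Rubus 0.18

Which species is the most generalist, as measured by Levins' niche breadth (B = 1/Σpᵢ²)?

Bombus terrestris

Σp_hortᵢ² = 0.04² + 0.28² + 0.05² + 0.13² + 0.25² + 0.25² = 0.0016 + 0.0784 + 0.0025 + 0.0169 + 0.0625 + 0.0625 = 0.2244
B_hort = 1 / 0.2244 = 4.4563
Σp_lapiᵢ² = 0.25² + 0.02² + 0.15² + 0.26² + 0.09² + 0.23² = 0.0625 + 0.0004 + 0.0225 + 0.0676 + 0.0081 + 0.0529 = 0.2140
B_lapi = 1 / 0.2140 = 4.6729
Σp_pascᵢ² = 0.02² + 0.02² + 0.02² + 0.23² + 0.68² + 0.03² = 0.0004 + 0.0004 + 0.0004 + 0.0529 + 0.4624 + 0.0009 = 0.5174
B_pasc = 1 / 0.5174 = 1.9327
Σp_terrᵢ² = 0.27² + 0.17² + 0.09² + 0.20² + 0.09² + 0.18² = 0.0729 + 0.0289 + 0.0081 + 0.0400 + 0.0081 + 0.0324 = 0.1904
B_terr = 1 / 0.1904 = 5.2521
Highest B → broadest niche (most generalist): Bombus terrestris (B = 5.25).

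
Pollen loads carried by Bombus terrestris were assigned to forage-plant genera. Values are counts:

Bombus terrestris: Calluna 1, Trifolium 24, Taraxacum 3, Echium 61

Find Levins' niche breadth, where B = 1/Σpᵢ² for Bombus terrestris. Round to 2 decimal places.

Proportions for Bombus terrestris (n=89): 1/89=0.0112, 24/89=0.2697, 3/89=0.0337, 61/89=0.6854
Σpᵢ² = 0.0112² + 0.2697² + 0.0337² + 0.6854² = 0.000125 + 0.072738 + 0.001136 + 0.469773 = 0.543772
B = 1 / 0.543772 = 1.8390

1.84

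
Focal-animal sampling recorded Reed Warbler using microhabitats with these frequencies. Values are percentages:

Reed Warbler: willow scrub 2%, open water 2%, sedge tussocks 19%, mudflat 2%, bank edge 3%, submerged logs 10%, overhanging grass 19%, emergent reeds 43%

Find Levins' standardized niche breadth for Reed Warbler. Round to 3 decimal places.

0.388

Convert percentages to proportions (divide by 100).
Σpᵢ² = 0.02² + 0.02² + 0.19² + 0.02² + 0.03² + 0.10² + 0.19² + 0.43² = 0.0004 + 0.0004 + 0.0361 + 0.0004 + 0.0009 + 0.0100 + 0.0361 + 0.1849 = 0.2692
B = 1 / 0.2692 = 3.71471
Bₛ = (B − 1)/(n − 1) = (3.71471 − 1)/(8 − 1) = 2.71471/7 = 0.38782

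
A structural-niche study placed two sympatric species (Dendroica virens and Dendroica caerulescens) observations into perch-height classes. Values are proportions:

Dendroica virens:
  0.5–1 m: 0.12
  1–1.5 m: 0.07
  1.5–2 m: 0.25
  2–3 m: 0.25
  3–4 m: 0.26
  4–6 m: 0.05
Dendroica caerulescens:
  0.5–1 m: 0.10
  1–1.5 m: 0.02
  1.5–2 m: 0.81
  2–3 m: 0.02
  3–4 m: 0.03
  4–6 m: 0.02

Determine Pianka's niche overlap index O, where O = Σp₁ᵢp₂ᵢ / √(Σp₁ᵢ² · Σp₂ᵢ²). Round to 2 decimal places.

Σ p₁ᵢp₂ᵢ = 0.0120 + 0.0014 + 0.2025 + 0.0050 + 0.0078 + 0.0010 = 0.2297
Σp_1ᵢ² = 0.12² + 0.07² + 0.25² + 0.25² + 0.26² + 0.05² = 0.0144 + 0.0049 + 0.0625 + 0.0625 + 0.0676 + 0.0025 = 0.2144
Σp_2ᵢ² = 0.10² + 0.02² + 0.81² + 0.02² + 0.03² + 0.02² = 0.0100 + 0.0004 + 0.6561 + 0.0004 + 0.0009 + 0.0004 = 0.6682
O = 0.2297 / √(0.2144 × 0.6682) = 0.2297 / 0.37850 = 0.6069

0.61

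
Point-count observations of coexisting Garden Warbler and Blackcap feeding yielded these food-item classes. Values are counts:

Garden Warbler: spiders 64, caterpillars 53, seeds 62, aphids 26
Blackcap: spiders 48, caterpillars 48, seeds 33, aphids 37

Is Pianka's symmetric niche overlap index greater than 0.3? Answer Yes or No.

Yes

Proportions for Garden Warbler (n=205): 64/205=0.3122, 53/205=0.2585, 62/205=0.3024, 26/205=0.1268
Proportions for Blackcap (n=166): 48/166=0.2892, 48/166=0.2892, 33/166=0.1988, 37/166=0.2229
Σ p₁ᵢp₂ᵢ = 0.090288 + 0.074758 + 0.060117 + 0.028264 = 0.253427
Σp_1ᵢ² = 0.3122² + 0.2585² + 0.3024² + 0.1268² = 0.097469 + 0.066822 + 0.091446 + 0.016078 = 0.271815
Σp_2ᵢ² = 0.2892² + 0.2892² + 0.1988² + 0.2229² = 0.083637 + 0.083637 + 0.039521 + 0.049684 = 0.256479
O = 0.253427 / √(0.271815 × 0.256479) = 0.253427 / 0.2640357 = 0.9598
O = 0.9598 > 0.3 → Yes.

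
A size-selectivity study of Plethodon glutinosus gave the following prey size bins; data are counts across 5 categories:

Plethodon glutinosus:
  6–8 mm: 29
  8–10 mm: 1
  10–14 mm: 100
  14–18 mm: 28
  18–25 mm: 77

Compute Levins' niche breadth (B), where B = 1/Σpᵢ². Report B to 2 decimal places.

Proportions for Plethodon glutinosus (n=235): 29/235=0.1234, 1/235=0.0043, 100/235=0.4255, 28/235=0.1191, 77/235=0.3277
Σpᵢ² = 0.1234² + 0.0043² + 0.4255² + 0.1191² + 0.3277² = 0.015228 + 0.000018 + 0.181050 + 0.014185 + 0.107387 = 0.317868
B = 1 / 0.317868 = 3.1460

3.15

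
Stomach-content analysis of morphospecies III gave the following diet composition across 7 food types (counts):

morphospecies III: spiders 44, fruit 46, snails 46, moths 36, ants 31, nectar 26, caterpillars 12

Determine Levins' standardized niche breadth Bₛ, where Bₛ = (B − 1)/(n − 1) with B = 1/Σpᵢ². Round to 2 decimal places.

0.88

Proportions for morphospecies III (n=241): 44/241=0.1826, 46/241=0.1909, 46/241=0.1909, 36/241=0.1494, 31/241=0.1286, 26/241=0.1079, 12/241=0.0498
Σpᵢ² = 0.1826² + 0.1909² + 0.1909² + 0.1494² + 0.1286² + 0.1079² + 0.0498² = 0.033343 + 0.036443 + 0.036443 + 0.022320 + 0.016538 + 0.011642 + 0.002480 = 0.159209
B = 1 / 0.159209 = 6.2811
Bₛ = (B − 1)/(n − 1) = (6.2811 − 1)/(7 − 1) = 5.2811/6 = 0.8802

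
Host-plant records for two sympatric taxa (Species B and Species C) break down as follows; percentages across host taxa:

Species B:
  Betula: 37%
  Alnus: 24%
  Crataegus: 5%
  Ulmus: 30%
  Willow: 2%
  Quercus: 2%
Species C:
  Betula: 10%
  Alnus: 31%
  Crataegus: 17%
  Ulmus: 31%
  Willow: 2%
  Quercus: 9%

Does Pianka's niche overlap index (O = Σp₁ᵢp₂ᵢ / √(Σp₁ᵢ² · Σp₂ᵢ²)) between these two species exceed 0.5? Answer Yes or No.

Yes

Convert percentages to proportions (divide by 100).
Σ p₁ᵢp₂ᵢ = 0.0370 + 0.0744 + 0.0085 + 0.0930 + 0.0004 + 0.0018 = 0.2151
Σp_1ᵢ² = 0.37² + 0.24² + 0.05² + 0.30² + 0.02² + 0.02² = 0.1369 + 0.0576 + 0.0025 + 0.0900 + 0.0004 + 0.0004 = 0.2878
Σp_2ᵢ² = 0.10² + 0.31² + 0.17² + 0.31² + 0.02² + 0.09² = 0.0100 + 0.0961 + 0.0289 + 0.0961 + 0.0004 + 0.0081 = 0.2396
O = 0.2151 / √(0.2878 × 0.2396) = 0.2151 / 0.26260 = 0.8191
O = 0.8191 > 0.5 → Yes.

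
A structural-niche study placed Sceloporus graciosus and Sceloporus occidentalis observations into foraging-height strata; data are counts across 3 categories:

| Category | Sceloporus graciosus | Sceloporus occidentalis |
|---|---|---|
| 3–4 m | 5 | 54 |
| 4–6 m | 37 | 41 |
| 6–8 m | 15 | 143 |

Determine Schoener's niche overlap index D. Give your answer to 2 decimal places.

Proportions for Sceloporus graciosus (n=57): 5/57=0.0877, 37/57=0.6491, 15/57=0.2632
Proportions for Sceloporus occidentalis (n=238): 54/238=0.2269, 41/238=0.1723, 143/238=0.6008
Σ|p₁ᵢ − p₂ᵢ| = 0.1392 + 0.4768 + 0.3376 = 0.9536
D = 1 − ½ × 0.9536 = 1 − 0.47680 = 0.52320

0.52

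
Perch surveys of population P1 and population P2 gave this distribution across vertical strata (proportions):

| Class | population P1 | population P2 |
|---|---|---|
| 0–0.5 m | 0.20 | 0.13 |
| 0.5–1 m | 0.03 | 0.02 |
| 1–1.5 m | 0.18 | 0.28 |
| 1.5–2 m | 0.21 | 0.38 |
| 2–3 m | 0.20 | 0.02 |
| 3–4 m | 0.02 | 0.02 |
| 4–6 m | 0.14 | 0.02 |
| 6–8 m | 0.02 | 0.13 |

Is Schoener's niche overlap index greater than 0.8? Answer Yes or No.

No

Σ|p₁ᵢ − p₂ᵢ| = 0.07 + 0.01 + 0.10 + 0.17 + 0.18 + 0.00 + 0.12 + 0.11 = 0.76
D = 1 − ½ × 0.76 = 1 − 0.380 = 0.6200
D = 0.6200 < 0.8 → No.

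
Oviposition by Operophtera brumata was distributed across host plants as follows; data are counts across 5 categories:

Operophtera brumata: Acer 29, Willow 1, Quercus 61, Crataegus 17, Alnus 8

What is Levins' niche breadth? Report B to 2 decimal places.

Proportions for Operophtera brumata (n=116): 29/116=0.2500, 1/116=0.0086, 61/116=0.5259, 17/116=0.1466, 8/116=0.0690
Σpᵢ² = 0.2500² + 0.0086² + 0.5259² + 0.1466² + 0.0690² = 0.062500 + 0.000074 + 0.276571 + 0.021492 + 0.004761 = 0.365398
B = 1 / 0.365398 = 2.7367

2.74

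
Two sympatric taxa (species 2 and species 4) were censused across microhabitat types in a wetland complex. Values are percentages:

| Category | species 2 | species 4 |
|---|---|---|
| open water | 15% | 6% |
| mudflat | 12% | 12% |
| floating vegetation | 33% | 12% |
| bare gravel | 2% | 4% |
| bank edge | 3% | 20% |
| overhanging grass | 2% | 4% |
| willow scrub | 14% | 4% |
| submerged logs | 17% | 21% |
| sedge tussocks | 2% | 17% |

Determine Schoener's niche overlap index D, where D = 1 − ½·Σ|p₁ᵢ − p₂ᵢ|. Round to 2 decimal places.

0.60

Convert percentages to proportions (divide by 100).
Σ|p₁ᵢ − p₂ᵢ| = 0.09 + 0.00 + 0.21 + 0.02 + 0.17 + 0.02 + 0.10 + 0.04 + 0.15 = 0.80
D = 1 − ½ × 0.80 = 1 − 0.400 = 0.6000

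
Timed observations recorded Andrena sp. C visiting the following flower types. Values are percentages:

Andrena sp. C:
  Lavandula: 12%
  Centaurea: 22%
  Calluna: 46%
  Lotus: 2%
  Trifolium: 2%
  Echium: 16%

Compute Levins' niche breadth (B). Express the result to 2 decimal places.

Convert percentages to proportions (divide by 100).
Σpᵢ² = 0.12² + 0.22² + 0.46² + 0.02² + 0.02² + 0.16² = 0.0144 + 0.0484 + 0.2116 + 0.0004 + 0.0004 + 0.0256 = 0.3008
B = 1 / 0.3008 = 3.3245

3.32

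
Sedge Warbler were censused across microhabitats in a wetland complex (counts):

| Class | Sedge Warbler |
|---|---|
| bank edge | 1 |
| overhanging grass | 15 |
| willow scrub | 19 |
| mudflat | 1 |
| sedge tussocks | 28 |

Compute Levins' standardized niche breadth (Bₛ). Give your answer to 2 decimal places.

Proportions for Sedge Warbler (n=64): 1/64=0.0156, 15/64=0.2344, 19/64=0.2969, 1/64=0.0156, 28/64=0.4375
Σpᵢ² = 0.0156² + 0.2344² + 0.2969² + 0.0156² + 0.4375² = 0.000243 + 0.054943 + 0.088150 + 0.000243 + 0.191406 = 0.334985
B = 1 / 0.334985 = 2.9852
Bₛ = (B − 1)/(n − 1) = (2.9852 − 1)/(5 − 1) = 1.9852/4 = 0.4963

0.50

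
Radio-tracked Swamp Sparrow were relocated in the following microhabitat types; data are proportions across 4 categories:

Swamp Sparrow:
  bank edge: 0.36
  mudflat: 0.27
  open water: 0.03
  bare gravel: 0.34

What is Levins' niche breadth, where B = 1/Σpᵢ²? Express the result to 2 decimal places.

Σpᵢ² = 0.36² + 0.27² + 0.03² + 0.34² = 0.1296 + 0.0729 + 0.0009 + 0.1156 = 0.3190
B = 1 / 0.3190 = 3.1348

3.13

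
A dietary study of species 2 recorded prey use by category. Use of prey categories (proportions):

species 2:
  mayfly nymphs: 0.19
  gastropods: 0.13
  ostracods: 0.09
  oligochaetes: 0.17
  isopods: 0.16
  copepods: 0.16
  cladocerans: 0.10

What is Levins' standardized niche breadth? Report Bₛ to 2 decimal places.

0.94

Σpᵢ² = 0.19² + 0.13² + 0.09² + 0.17² + 0.16² + 0.16² + 0.10² = 0.0361 + 0.0169 + 0.0081 + 0.0289 + 0.0256 + 0.0256 + 0.0100 = 0.1512
B = 1 / 0.1512 = 6.6138
Bₛ = (B − 1)/(n − 1) = (6.6138 − 1)/(7 − 1) = 5.6138/6 = 0.9356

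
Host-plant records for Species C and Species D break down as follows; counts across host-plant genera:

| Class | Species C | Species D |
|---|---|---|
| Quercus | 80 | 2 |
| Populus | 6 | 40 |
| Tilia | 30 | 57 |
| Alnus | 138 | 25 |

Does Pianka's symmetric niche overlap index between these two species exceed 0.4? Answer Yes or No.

Proportions for Species C (n=254): 80/254=0.3150, 6/254=0.0236, 30/254=0.1181, 138/254=0.5433
Proportions for Species D (n=124): 2/124=0.0161, 40/124=0.3226, 57/124=0.4597, 25/124=0.2016
Σ p₁ᵢp₂ᵢ = 0.005072 + 0.007613 + 0.054291 + 0.109529 = 0.176505
Σp_1ᵢ² = 0.3150² + 0.0236² + 0.1181² + 0.5433² = 0.099225 + 0.000557 + 0.013948 + 0.295175 = 0.408905
Σp_2ᵢ² = 0.0161² + 0.3226² + 0.4597² + 0.2016² = 0.000259 + 0.104071 + 0.211324 + 0.040643 = 0.356297
O = 0.176505 / √(0.408905 × 0.356297) = 0.176505 / 0.3816957 = 0.4624
O = 0.4624 > 0.4 → Yes.

Yes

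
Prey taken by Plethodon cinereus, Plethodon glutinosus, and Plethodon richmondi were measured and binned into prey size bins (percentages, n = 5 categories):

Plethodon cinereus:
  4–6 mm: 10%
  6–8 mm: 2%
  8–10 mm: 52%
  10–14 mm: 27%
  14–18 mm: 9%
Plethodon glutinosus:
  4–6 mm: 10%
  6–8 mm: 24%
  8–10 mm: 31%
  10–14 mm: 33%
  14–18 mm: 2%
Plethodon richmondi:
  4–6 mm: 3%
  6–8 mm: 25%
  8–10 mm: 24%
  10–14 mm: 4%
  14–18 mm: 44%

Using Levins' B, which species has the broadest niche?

Plethodon glutinosus

Convert percentages to proportions (divide by 100).
Σp_cineᵢ² = 0.10² + 0.02² + 0.52² + 0.27² + 0.09² = 0.0100 + 0.0004 + 0.2704 + 0.0729 + 0.0081 = 0.3618
B_cine = 1 / 0.3618 = 2.7640
Σp_glutᵢ² = 0.10² + 0.24² + 0.31² + 0.33² + 0.02² = 0.0100 + 0.0576 + 0.0961 + 0.1089 + 0.0004 = 0.2730
B_glut = 1 / 0.2730 = 3.6630
Σp_richᵢ² = 0.03² + 0.25² + 0.24² + 0.04² + 0.44² = 0.0009 + 0.0625 + 0.0576 + 0.0016 + 0.1936 = 0.3162
B_rich = 1 / 0.3162 = 3.1626
Highest B → broadest niche (most generalist): Plethodon glutinosus (B = 3.66).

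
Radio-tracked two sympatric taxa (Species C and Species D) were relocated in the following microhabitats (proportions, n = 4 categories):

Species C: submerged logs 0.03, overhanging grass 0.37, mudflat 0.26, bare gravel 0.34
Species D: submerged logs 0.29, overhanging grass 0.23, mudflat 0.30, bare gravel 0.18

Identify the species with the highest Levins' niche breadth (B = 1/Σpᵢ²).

Σp_Cᵢ² = 0.03² + 0.37² + 0.26² + 0.34² = 0.0009 + 0.1369 + 0.0676 + 0.1156 = 0.3210
B_C = 1 / 0.3210 = 3.1153
Σp_Dᵢ² = 0.29² + 0.23² + 0.30² + 0.18² = 0.0841 + 0.0529 + 0.0900 + 0.0324 = 0.2594
B_D = 1 / 0.2594 = 3.8551
Highest B → broadest niche (most generalist): Species D (B = 3.86).

Species D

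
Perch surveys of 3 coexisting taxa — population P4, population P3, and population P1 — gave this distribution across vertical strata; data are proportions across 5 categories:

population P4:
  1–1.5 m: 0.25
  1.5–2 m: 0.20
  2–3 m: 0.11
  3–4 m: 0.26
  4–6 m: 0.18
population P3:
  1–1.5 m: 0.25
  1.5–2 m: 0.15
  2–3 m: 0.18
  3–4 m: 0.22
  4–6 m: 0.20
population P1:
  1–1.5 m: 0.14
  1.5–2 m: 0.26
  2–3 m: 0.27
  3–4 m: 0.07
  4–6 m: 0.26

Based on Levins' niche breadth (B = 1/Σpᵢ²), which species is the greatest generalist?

Σp_P4ᵢ² = 0.25² + 0.20² + 0.11² + 0.26² + 0.18² = 0.0625 + 0.0400 + 0.0121 + 0.0676 + 0.0324 = 0.2146
B_P4 = 1 / 0.2146 = 4.6598
Σp_P3ᵢ² = 0.25² + 0.15² + 0.18² + 0.22² + 0.20² = 0.0625 + 0.0225 + 0.0324 + 0.0484 + 0.0400 = 0.2058
B_P3 = 1 / 0.2058 = 4.8591
Σp_P1ᵢ² = 0.14² + 0.26² + 0.27² + 0.07² + 0.26² = 0.0196 + 0.0676 + 0.0729 + 0.0049 + 0.0676 = 0.2326
B_P1 = 1 / 0.2326 = 4.2992
Highest B → broadest niche (most generalist): population P3 (B = 4.86).

population P3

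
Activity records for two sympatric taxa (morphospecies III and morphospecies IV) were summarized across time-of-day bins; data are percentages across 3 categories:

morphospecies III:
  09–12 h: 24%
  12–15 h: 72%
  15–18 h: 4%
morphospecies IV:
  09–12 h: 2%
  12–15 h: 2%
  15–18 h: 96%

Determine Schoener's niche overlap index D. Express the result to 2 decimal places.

0.08

Convert percentages to proportions (divide by 100).
Σ|p₁ᵢ − p₂ᵢ| = 0.22 + 0.70 + 0.92 = 1.84
D = 1 − ½ × 1.84 = 1 − 0.920 = 0.0800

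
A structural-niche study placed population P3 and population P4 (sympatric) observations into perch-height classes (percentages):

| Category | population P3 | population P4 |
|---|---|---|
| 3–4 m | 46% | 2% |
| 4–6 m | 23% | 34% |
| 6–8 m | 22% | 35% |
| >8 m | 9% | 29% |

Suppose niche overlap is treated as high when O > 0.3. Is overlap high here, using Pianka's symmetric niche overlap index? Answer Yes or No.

Yes

Convert percentages to proportions (divide by 100).
Σ p₁ᵢp₂ᵢ = 0.0092 + 0.0782 + 0.0770 + 0.0261 = 0.1905
Σp_1ᵢ² = 0.46² + 0.23² + 0.22² + 0.09² = 0.2116 + 0.0529 + 0.0484 + 0.0081 = 0.3210
Σp_2ᵢ² = 0.02² + 0.34² + 0.35² + 0.29² = 0.0004 + 0.1156 + 0.1225 + 0.0841 = 0.3226
O = 0.1905 / √(0.3210 × 0.3226) = 0.1905 / 0.32180 = 0.5920
O = 0.5920 > 0.3 → Yes.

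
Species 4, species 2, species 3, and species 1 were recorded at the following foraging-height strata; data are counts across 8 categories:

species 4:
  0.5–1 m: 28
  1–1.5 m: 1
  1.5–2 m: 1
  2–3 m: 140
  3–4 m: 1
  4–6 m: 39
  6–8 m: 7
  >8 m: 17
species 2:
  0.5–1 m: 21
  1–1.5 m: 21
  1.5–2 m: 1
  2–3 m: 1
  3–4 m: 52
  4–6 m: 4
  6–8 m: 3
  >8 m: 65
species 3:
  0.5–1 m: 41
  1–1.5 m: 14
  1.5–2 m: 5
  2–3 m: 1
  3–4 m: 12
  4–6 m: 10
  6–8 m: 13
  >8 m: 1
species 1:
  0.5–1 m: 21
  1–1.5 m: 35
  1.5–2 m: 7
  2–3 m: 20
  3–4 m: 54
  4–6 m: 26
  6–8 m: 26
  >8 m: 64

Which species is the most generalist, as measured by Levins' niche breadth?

Proportions for species 4 (n=234): 28/234=0.1197, 1/234=0.0043, 1/234=0.0043, 140/234=0.5983, 1/234=0.0043, 39/234=0.1667, 7/234=0.0299, 17/234=0.0726
Proportions for species 2 (n=168): 21/168=0.1250, 21/168=0.1250, 1/168=0.0060, 1/168=0.0060, 52/168=0.3095, 4/168=0.0238, 3/168=0.0179, 65/168=0.3869
Proportions for species 3 (n=97): 41/97=0.4227, 14/97=0.1443, 5/97=0.0515, 1/97=0.0103, 12/97=0.1237, 10/97=0.1031, 13/97=0.1340, 1/97=0.0103
Proportions for species 1 (n=253): 21/253=0.0830, 35/253=0.1383, 7/253=0.0277, 20/253=0.0791, 54/253=0.2134, 26/253=0.1028, 26/253=0.1028, 64/253=0.2530
Σp_4ᵢ² = 0.1197² + 0.0043² + 0.0043² + 0.5983² + 0.0043² + 0.1667² + 0.0299² + 0.0726² = 0.014328 + 0.000018 + 0.000018 + 0.357963 + 0.000018 + 0.027789 + 0.000894 + 0.005271 = 0.406299
B_4 = 1 / 0.406299 = 2.4612
Σp_2ᵢ² = 0.1250² + 0.1250² + 0.0060² + 0.0060² + 0.3095² + 0.0238² + 0.0179² + 0.3869² = 0.015625 + 0.015625 + 0.000036 + 0.000036 + 0.095790 + 0.000566 + 0.000320 + 0.149692 = 0.277690
B_2 = 1 / 0.277690 = 3.6011
Σp_3ᵢ² = 0.4227² + 0.1443² + 0.0515² + 0.0103² + 0.1237² + 0.1031² + 0.1340² + 0.0103² = 0.178675 + 0.020822 + 0.002652 + 0.000106 + 0.015302 + 0.010630 + 0.017956 + 0.000106 = 0.246249
B_3 = 1 / 0.246249 = 4.0609
Σp_1ᵢ² = 0.0830² + 0.1383² + 0.0277² + 0.0791² + 0.2134² + 0.1028² + 0.1028² + 0.2530² = 0.006889 + 0.019127 + 0.000767 + 0.006257 + 0.045540 + 0.010568 + 0.010568 + 0.064009 = 0.163725
B_1 = 1 / 0.163725 = 6.1078
Highest B → broadest niche (most generalist): species 1 (B = 6.11).

species 1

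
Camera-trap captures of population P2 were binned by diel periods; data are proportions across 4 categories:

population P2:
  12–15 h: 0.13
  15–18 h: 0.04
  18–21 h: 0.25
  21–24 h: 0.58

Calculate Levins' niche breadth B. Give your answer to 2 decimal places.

Σpᵢ² = 0.13² + 0.04² + 0.25² + 0.58² = 0.0169 + 0.0016 + 0.0625 + 0.3364 = 0.4174
B = 1 / 0.4174 = 2.3958

2.40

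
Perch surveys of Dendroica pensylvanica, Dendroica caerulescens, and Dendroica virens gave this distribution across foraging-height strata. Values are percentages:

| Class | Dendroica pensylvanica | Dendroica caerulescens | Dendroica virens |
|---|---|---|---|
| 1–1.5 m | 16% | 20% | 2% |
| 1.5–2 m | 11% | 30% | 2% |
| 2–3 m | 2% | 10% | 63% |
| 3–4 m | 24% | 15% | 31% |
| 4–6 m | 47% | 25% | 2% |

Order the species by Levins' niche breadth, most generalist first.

Convert percentages to proportions (divide by 100).
Σp_pensᵢ² = 0.16² + 0.11² + 0.02² + 0.24² + 0.47² = 0.0256 + 0.0121 + 0.0004 + 0.0576 + 0.2209 = 0.3166
B_pens = 1 / 0.3166 = 3.1586
Σp_caerᵢ² = 0.20² + 0.30² + 0.10² + 0.15² + 0.25² = 0.0400 + 0.0900 + 0.0100 + 0.0225 + 0.0625 = 0.2250
B_caer = 1 / 0.2250 = 4.4444
Σp_vireᵢ² = 0.02² + 0.02² + 0.63² + 0.31² + 0.02² = 0.0004 + 0.0004 + 0.3969 + 0.0961 + 0.0004 = 0.4942
B_vire = 1 / 0.4942 = 2.0235
Ranking by B (broadest → narrowest): Dendroica caerulescens (4.44) > Dendroica pensylvanica (3.16) > Dendroica virens (2.02)

Dendroica caerulescens > Dendroica pensylvanica > Dendroica virens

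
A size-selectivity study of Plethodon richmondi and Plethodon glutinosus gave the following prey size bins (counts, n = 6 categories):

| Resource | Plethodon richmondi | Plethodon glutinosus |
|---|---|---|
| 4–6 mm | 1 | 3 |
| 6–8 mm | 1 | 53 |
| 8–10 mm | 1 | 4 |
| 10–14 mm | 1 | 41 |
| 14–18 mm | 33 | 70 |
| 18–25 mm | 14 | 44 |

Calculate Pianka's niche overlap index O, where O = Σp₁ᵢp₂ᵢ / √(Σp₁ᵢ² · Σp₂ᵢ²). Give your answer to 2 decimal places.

Proportions for Plethodon richmondi (n=51): 1/51=0.0196, 1/51=0.0196, 1/51=0.0196, 1/51=0.0196, 33/51=0.6471, 14/51=0.2745
Proportions for Plethodon glutinosus (n=215): 3/215=0.0140, 53/215=0.2465, 4/215=0.0186, 41/215=0.1907, 70/215=0.3256, 44/215=0.2047
Σ p₁ᵢp₂ᵢ = 0.000274 + 0.004831 + 0.000365 + 0.003738 + 0.210696 + 0.056190 = 0.276094
Σp_1ᵢ² = 0.0196² + 0.0196² + 0.0196² + 0.0196² + 0.6471² + 0.2745² = 0.000384 + 0.000384 + 0.000384 + 0.000384 + 0.418738 + 0.075350 = 0.495624
Σp_2ᵢ² = 0.0140² + 0.2465² + 0.0186² + 0.1907² + 0.3256² + 0.2047² = 0.000196 + 0.060762 + 0.000346 + 0.036366 + 0.106015 + 0.041902 = 0.245587
O = 0.276094 / √(0.495624 × 0.245587) = 0.276094 / 0.3488822 = 0.7914

0.79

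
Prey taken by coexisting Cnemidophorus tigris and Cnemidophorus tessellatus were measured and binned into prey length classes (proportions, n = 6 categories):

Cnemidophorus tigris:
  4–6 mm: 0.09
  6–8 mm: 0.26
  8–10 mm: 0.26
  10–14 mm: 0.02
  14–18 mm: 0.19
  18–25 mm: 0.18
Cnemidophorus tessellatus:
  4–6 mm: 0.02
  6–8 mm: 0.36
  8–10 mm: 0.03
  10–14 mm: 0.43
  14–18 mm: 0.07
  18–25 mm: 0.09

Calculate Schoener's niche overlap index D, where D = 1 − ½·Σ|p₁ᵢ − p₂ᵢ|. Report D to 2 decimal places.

Σ|p₁ᵢ − p₂ᵢ| = 0.07 + 0.10 + 0.23 + 0.41 + 0.12 + 0.09 = 1.02
D = 1 − ½ × 1.02 = 1 − 0.510 = 0.4900

0.49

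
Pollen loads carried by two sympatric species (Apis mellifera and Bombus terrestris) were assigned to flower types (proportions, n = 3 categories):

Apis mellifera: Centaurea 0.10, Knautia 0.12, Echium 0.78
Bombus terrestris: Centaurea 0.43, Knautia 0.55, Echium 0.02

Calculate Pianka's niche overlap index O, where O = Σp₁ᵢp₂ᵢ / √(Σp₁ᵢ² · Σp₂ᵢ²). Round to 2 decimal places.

0.22

Σ p₁ᵢp₂ᵢ = 0.0430 + 0.0660 + 0.0156 = 0.1246
Σp_1ᵢ² = 0.10² + 0.12² + 0.78² = 0.0100 + 0.0144 + 0.6084 = 0.6328
Σp_2ᵢ² = 0.43² + 0.55² + 0.02² = 0.1849 + 0.3025 + 0.0004 = 0.4878
O = 0.1246 / √(0.6328 × 0.4878) = 0.1246 / 0.55559 = 0.2243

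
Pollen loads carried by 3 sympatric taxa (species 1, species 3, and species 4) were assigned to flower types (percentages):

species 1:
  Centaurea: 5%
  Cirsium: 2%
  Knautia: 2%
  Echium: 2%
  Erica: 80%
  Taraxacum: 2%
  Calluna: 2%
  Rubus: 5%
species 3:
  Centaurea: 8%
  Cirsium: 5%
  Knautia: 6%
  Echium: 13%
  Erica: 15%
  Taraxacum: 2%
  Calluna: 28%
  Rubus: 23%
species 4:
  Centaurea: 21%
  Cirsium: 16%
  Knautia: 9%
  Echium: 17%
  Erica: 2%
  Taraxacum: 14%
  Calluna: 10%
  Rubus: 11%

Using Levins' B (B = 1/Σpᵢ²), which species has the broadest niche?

Convert percentages to proportions (divide by 100).
Σp_1ᵢ² = 0.05² + 0.02² + 0.02² + 0.02² + 0.80² + 0.02² + 0.02² + 0.05² = 0.0025 + 0.0004 + 0.0004 + 0.0004 + 0.6400 + 0.0004 + 0.0004 + 0.0025 = 0.6470
B_1 = 1 / 0.6470 = 1.5456
Σp_3ᵢ² = 0.08² + 0.05² + 0.06² + 0.13² + 0.15² + 0.02² + 0.28² + 0.23² = 0.0064 + 0.0025 + 0.0036 + 0.0169 + 0.0225 + 0.0004 + 0.0784 + 0.0529 = 0.1836
B_3 = 1 / 0.1836 = 5.4466
Σp_4ᵢ² = 0.21² + 0.16² + 0.09² + 0.17² + 0.02² + 0.14² + 0.10² + 0.11² = 0.0441 + 0.0256 + 0.0081 + 0.0289 + 0.0004 + 0.0196 + 0.0100 + 0.0121 = 0.1488
B_4 = 1 / 0.1488 = 6.7204
Highest B → broadest niche (most generalist): species 4 (B = 6.72).

species 4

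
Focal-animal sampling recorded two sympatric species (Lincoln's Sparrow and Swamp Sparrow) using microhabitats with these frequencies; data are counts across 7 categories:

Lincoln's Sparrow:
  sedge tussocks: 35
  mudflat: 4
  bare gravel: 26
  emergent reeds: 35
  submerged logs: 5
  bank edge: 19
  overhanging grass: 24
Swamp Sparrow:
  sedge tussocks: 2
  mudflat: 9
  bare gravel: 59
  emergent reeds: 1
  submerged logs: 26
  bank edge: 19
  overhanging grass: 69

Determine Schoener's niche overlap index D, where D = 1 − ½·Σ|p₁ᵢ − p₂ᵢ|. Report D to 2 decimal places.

0.52

Proportions for Lincoln's Sparrow (n=148): 35/148=0.2365, 4/148=0.0270, 26/148=0.1757, 35/148=0.2365, 5/148=0.0338, 19/148=0.1284, 24/148=0.1622
Proportions for Swamp Sparrow (n=185): 2/185=0.0108, 9/185=0.0486, 59/185=0.3189, 1/185=0.0054, 26/185=0.1405, 19/185=0.1027, 69/185=0.3730
Σ|p₁ᵢ − p₂ᵢ| = 0.2257 + 0.0216 + 0.1432 + 0.2311 + 0.1067 + 0.0257 + 0.2108 = 0.9648
D = 1 − ½ × 0.9648 = 1 − 0.48240 = 0.51760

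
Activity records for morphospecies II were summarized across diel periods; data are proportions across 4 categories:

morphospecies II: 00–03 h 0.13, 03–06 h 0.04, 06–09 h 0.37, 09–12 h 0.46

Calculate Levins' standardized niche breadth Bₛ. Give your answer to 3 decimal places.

0.575

Σpᵢ² = 0.13² + 0.04² + 0.37² + 0.46² = 0.0169 + 0.0016 + 0.1369 + 0.2116 = 0.3670
B = 1 / 0.3670 = 2.72480
Bₛ = (B − 1)/(n − 1) = (2.72480 − 1)/(4 − 1) = 1.72480/3 = 0.57493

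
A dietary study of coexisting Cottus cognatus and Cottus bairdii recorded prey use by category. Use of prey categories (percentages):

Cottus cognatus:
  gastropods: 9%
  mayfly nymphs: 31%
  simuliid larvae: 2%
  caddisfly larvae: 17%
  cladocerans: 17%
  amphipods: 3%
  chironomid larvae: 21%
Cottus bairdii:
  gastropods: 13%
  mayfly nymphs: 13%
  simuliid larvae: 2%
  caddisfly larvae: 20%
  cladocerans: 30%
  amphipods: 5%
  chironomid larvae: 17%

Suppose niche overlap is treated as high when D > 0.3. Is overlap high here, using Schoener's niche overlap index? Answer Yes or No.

Convert percentages to proportions (divide by 100).
Σ|p₁ᵢ − p₂ᵢ| = 0.04 + 0.18 + 0.00 + 0.03 + 0.13 + 0.02 + 0.04 = 0.44
D = 1 − ½ × 0.44 = 1 − 0.220 = 0.7800
D = 0.7800 > 0.3 → Yes.

Yes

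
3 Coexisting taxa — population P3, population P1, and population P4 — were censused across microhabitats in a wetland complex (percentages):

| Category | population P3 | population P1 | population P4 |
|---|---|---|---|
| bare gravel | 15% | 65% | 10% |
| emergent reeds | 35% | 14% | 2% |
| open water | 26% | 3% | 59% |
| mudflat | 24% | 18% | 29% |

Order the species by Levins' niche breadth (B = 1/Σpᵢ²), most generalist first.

population P3 > population P4 > population P1

Convert percentages to proportions (divide by 100).
Σp_P3ᵢ² = 0.15² + 0.35² + 0.26² + 0.24² = 0.0225 + 0.1225 + 0.0676 + 0.0576 = 0.2702
B_P3 = 1 / 0.2702 = 3.7010
Σp_P1ᵢ² = 0.65² + 0.14² + 0.03² + 0.18² = 0.4225 + 0.0196 + 0.0009 + 0.0324 = 0.4754
B_P1 = 1 / 0.4754 = 2.1035
Σp_P4ᵢ² = 0.10² + 0.02² + 0.59² + 0.29² = 0.0100 + 0.0004 + 0.3481 + 0.0841 = 0.4426
B_P4 = 1 / 0.4426 = 2.2594
Ranking by B (broadest → narrowest): population P3 (3.70) > population P4 (2.26) > population P1 (2.10)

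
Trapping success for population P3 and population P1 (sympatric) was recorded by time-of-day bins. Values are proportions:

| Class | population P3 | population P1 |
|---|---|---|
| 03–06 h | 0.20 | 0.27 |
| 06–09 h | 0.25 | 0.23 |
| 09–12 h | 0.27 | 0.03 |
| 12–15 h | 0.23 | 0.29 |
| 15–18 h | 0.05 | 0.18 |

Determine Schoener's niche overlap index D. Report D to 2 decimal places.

Σ|p₁ᵢ − p₂ᵢ| = 0.07 + 0.02 + 0.24 + 0.06 + 0.13 = 0.52
D = 1 − ½ × 0.52 = 1 − 0.260 = 0.7400

0.74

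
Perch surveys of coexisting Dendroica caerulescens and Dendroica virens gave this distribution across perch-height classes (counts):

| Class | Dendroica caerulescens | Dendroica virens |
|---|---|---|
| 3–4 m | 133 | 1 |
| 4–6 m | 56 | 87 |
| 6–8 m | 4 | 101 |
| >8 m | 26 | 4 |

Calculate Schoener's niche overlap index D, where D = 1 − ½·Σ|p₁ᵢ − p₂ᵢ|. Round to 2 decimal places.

Proportions for Dendroica caerulescens (n=219): 133/219=0.6073, 56/219=0.2557, 4/219=0.0183, 26/219=0.1187
Proportions for Dendroica virens (n=193): 1/193=0.0052, 87/193=0.4508, 101/193=0.5233, 4/193=0.0207
Σ|p₁ᵢ − p₂ᵢ| = 0.6021 + 0.1951 + 0.5050 + 0.0980 = 1.4002
D = 1 − ½ × 1.4002 = 1 − 0.70010 = 0.29990

0.30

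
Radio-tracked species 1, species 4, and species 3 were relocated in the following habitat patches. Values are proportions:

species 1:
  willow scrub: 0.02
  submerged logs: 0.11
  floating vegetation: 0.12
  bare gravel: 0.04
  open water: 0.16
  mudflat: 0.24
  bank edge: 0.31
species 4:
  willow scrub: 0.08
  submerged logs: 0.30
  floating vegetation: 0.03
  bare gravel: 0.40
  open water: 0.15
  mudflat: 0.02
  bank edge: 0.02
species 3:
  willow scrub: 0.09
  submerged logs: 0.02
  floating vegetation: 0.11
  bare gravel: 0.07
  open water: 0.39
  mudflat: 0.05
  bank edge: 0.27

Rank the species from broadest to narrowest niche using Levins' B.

species 1 > species 3 > species 4

Σp_1ᵢ² = 0.02² + 0.11² + 0.12² + 0.04² + 0.16² + 0.24² + 0.31² = 0.0004 + 0.0121 + 0.0144 + 0.0016 + 0.0256 + 0.0576 + 0.0961 = 0.2078
B_1 = 1 / 0.2078 = 4.8123
Σp_4ᵢ² = 0.08² + 0.30² + 0.03² + 0.40² + 0.15² + 0.02² + 0.02² = 0.0064 + 0.0900 + 0.0009 + 0.1600 + 0.0225 + 0.0004 + 0.0004 = 0.2806
B_4 = 1 / 0.2806 = 3.5638
Σp_3ᵢ² = 0.09² + 0.02² + 0.11² + 0.07² + 0.39² + 0.05² + 0.27² = 0.0081 + 0.0004 + 0.0121 + 0.0049 + 0.1521 + 0.0025 + 0.0729 = 0.2530
B_3 = 1 / 0.2530 = 3.9526
Ranking by B (broadest → narrowest): species 1 (4.81) > species 3 (3.95) > species 4 (3.56)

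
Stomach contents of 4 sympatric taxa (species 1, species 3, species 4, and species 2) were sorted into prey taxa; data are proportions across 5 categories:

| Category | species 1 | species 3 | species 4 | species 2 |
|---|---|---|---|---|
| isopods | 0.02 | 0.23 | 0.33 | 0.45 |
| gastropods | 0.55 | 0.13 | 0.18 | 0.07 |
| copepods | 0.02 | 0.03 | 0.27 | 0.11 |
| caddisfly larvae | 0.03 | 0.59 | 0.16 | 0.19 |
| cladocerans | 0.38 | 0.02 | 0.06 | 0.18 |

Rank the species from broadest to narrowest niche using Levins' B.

Σp_1ᵢ² = 0.02² + 0.55² + 0.02² + 0.03² + 0.38² = 0.0004 + 0.3025 + 0.0004 + 0.0009 + 0.1444 = 0.4486
B_1 = 1 / 0.4486 = 2.2292
Σp_3ᵢ² = 0.23² + 0.13² + 0.03² + 0.59² + 0.02² = 0.0529 + 0.0169 + 0.0009 + 0.3481 + 0.0004 = 0.4192
B_3 = 1 / 0.4192 = 2.3855
Σp_4ᵢ² = 0.33² + 0.18² + 0.27² + 0.16² + 0.06² = 0.1089 + 0.0324 + 0.0729 + 0.0256 + 0.0036 = 0.2434
B_4 = 1 / 0.2434 = 4.1085
Σp_2ᵢ² = 0.45² + 0.07² + 0.11² + 0.19² + 0.18² = 0.2025 + 0.0049 + 0.0121 + 0.0361 + 0.0324 = 0.2880
B_2 = 1 / 0.2880 = 3.4722
Ranking by B (broadest → narrowest): species 4 (4.11) > species 2 (3.47) > species 3 (2.39) > species 1 (2.23)

species 4 > species 2 > species 3 > species 1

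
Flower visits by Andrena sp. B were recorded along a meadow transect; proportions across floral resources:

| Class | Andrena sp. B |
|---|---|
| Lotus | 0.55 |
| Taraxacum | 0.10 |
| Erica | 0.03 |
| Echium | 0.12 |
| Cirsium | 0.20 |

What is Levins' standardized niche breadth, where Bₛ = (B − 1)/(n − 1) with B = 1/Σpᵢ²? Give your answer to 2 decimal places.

0.43

Σpᵢ² = 0.55² + 0.10² + 0.03² + 0.12² + 0.20² = 0.3025 + 0.0100 + 0.0009 + 0.0144 + 0.0400 = 0.3678
B = 1 / 0.3678 = 2.7189
Bₛ = (B − 1)/(n − 1) = (2.7189 − 1)/(5 − 1) = 1.7189/4 = 0.4297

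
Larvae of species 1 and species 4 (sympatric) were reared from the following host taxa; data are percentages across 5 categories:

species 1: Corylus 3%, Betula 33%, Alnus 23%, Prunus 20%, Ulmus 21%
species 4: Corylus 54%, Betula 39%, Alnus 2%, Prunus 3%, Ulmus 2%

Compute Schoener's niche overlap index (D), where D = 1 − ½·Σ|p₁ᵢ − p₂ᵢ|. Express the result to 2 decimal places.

0.43

Convert percentages to proportions (divide by 100).
Σ|p₁ᵢ − p₂ᵢ| = 0.51 + 0.06 + 0.21 + 0.17 + 0.19 = 1.14
D = 1 − ½ × 1.14 = 1 − 0.570 = 0.4300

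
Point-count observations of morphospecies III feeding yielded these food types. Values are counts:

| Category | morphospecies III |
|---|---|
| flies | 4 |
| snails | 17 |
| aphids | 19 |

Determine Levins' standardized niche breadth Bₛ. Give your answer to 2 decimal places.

0.70

Proportions for morphospecies III (n=40): 4/40=0.1000, 17/40=0.4250, 19/40=0.4750
Σpᵢ² = 0.1000² + 0.4250² + 0.4750² = 0.010000 + 0.180625 + 0.225625 = 0.416250
B = 1 / 0.416250 = 2.4024
Bₛ = (B − 1)/(n − 1) = (2.4024 − 1)/(3 − 1) = 1.4024/2 = 0.7012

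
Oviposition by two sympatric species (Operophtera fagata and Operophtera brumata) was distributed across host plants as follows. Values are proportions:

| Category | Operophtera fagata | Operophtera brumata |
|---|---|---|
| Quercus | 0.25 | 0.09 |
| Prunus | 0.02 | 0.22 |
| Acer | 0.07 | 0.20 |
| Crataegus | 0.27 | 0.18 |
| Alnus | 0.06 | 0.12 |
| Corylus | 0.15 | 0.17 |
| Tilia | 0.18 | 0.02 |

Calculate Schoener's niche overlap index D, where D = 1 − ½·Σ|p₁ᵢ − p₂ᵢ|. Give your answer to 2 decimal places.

0.59

Σ|p₁ᵢ − p₂ᵢ| = 0.16 + 0.20 + 0.13 + 0.09 + 0.06 + 0.02 + 0.16 = 0.82
D = 1 − ½ × 0.82 = 1 − 0.410 = 0.5900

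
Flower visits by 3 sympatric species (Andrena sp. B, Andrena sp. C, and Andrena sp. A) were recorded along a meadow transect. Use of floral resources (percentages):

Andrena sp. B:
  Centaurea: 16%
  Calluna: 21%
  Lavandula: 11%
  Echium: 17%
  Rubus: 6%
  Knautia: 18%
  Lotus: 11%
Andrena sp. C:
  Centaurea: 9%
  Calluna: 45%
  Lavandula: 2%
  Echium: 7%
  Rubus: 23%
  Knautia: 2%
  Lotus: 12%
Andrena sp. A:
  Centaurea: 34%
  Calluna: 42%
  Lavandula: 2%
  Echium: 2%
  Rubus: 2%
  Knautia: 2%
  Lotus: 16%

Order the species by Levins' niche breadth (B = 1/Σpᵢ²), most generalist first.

Andrena sp. B > Andrena sp. C > Andrena sp. A

Convert percentages to proportions (divide by 100).
Σp_Bᵢ² = 0.16² + 0.21² + 0.11² + 0.17² + 0.06² + 0.18² + 0.11² = 0.0256 + 0.0441 + 0.0121 + 0.0289 + 0.0036 + 0.0324 + 0.0121 = 0.1588
B_B = 1 / 0.1588 = 6.2972
Σp_Cᵢ² = 0.09² + 0.45² + 0.02² + 0.07² + 0.23² + 0.02² + 0.12² = 0.0081 + 0.2025 + 0.0004 + 0.0049 + 0.0529 + 0.0004 + 0.0144 = 0.2836
B_C = 1 / 0.2836 = 3.5261
Σp_Aᵢ² = 0.34² + 0.42² + 0.02² + 0.02² + 0.02² + 0.02² + 0.16² = 0.1156 + 0.1764 + 0.0004 + 0.0004 + 0.0004 + 0.0004 + 0.0256 = 0.3192
B_A = 1 / 0.3192 = 3.1328
Ranking by B (broadest → narrowest): Andrena sp. B (6.30) > Andrena sp. C (3.53) > Andrena sp. A (3.13)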